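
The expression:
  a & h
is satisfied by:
  {a: True, h: True}


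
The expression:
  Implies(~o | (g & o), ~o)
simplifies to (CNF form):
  ~g | ~o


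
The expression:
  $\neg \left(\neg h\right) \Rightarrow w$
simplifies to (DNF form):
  $w \vee \neg h$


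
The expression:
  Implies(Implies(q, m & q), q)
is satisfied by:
  {q: True}


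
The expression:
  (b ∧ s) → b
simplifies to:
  True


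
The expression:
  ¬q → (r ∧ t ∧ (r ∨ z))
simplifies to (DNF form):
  q ∨ (r ∧ t)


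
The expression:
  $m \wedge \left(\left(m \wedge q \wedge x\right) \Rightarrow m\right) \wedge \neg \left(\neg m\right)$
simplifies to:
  $m$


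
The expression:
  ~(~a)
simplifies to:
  a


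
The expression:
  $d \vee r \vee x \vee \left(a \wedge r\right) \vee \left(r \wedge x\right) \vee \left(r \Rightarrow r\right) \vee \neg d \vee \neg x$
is always true.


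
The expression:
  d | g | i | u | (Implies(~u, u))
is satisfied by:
  {i: True, d: True, g: True, u: True}
  {i: True, d: True, g: True, u: False}
  {i: True, d: True, u: True, g: False}
  {i: True, d: True, u: False, g: False}
  {i: True, g: True, u: True, d: False}
  {i: True, g: True, u: False, d: False}
  {i: True, g: False, u: True, d: False}
  {i: True, g: False, u: False, d: False}
  {d: True, g: True, u: True, i: False}
  {d: True, g: True, u: False, i: False}
  {d: True, u: True, g: False, i: False}
  {d: True, u: False, g: False, i: False}
  {g: True, u: True, d: False, i: False}
  {g: True, d: False, u: False, i: False}
  {u: True, d: False, g: False, i: False}


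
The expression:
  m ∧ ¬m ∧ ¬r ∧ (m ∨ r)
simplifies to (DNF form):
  False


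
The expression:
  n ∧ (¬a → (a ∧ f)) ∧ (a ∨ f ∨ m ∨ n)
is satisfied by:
  {a: True, n: True}


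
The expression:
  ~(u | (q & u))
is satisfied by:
  {u: False}


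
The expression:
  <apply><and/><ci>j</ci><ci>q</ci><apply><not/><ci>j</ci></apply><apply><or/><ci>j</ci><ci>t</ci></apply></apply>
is never true.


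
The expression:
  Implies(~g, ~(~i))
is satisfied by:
  {i: True, g: True}
  {i: True, g: False}
  {g: True, i: False}


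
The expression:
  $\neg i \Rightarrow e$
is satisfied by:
  {i: True, e: True}
  {i: True, e: False}
  {e: True, i: False}


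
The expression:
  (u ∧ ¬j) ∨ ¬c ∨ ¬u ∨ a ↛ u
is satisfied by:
  {u: False, c: False, j: False}
  {j: True, u: False, c: False}
  {c: True, u: False, j: False}
  {j: True, c: True, u: False}
  {u: True, j: False, c: False}
  {j: True, u: True, c: False}
  {c: True, u: True, j: False}


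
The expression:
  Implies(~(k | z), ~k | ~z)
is always true.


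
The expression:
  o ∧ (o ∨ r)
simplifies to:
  o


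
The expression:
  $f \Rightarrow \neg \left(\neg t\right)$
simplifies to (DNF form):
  $t \vee \neg f$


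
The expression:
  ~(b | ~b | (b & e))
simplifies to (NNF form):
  False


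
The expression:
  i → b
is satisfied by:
  {b: True, i: False}
  {i: False, b: False}
  {i: True, b: True}


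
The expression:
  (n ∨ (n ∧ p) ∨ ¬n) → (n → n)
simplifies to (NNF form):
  True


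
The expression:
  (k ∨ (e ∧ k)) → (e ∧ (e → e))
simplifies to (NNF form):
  e ∨ ¬k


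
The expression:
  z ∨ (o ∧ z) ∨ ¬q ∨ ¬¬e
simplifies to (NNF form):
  e ∨ z ∨ ¬q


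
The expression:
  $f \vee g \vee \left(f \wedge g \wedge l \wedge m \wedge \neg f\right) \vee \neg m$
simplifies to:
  $f \vee g \vee \neg m$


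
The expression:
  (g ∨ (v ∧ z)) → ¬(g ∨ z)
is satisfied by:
  {g: False, v: False, z: False}
  {z: True, g: False, v: False}
  {v: True, g: False, z: False}


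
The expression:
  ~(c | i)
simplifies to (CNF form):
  ~c & ~i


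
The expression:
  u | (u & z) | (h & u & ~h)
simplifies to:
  u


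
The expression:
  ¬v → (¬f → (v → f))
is always true.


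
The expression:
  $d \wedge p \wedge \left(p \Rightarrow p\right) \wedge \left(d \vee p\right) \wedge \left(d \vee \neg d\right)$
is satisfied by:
  {p: True, d: True}


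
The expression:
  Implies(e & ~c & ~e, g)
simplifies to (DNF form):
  True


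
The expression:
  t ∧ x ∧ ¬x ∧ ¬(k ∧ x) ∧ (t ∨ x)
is never true.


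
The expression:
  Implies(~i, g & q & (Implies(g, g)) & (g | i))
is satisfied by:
  {i: True, g: True, q: True}
  {i: True, g: True, q: False}
  {i: True, q: True, g: False}
  {i: True, q: False, g: False}
  {g: True, q: True, i: False}


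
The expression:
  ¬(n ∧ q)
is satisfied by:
  {q: False, n: False}
  {n: True, q: False}
  {q: True, n: False}


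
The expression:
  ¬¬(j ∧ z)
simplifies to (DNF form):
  j ∧ z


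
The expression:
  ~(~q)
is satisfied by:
  {q: True}


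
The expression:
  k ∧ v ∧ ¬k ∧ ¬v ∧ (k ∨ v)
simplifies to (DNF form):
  False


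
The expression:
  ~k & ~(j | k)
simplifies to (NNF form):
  ~j & ~k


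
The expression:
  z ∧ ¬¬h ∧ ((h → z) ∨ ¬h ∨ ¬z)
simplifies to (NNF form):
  h ∧ z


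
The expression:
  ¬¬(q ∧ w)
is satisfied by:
  {w: True, q: True}


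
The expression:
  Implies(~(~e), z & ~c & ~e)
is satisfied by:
  {e: False}


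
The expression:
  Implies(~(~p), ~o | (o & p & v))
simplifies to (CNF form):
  v | ~o | ~p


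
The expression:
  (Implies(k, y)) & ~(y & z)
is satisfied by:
  {z: False, k: False, y: False}
  {y: True, z: False, k: False}
  {y: True, k: True, z: False}
  {z: True, y: False, k: False}


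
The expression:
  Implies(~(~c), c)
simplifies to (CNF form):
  True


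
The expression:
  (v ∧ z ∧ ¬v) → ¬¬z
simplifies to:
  True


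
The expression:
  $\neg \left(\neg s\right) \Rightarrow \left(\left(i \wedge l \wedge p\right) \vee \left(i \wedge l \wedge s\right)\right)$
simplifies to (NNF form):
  $\left(i \wedge l\right) \vee \neg s$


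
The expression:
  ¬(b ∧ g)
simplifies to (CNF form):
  ¬b ∨ ¬g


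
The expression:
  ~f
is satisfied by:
  {f: False}


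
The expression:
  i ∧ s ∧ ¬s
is never true.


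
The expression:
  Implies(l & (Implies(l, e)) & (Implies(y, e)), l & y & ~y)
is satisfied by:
  {l: False, e: False}
  {e: True, l: False}
  {l: True, e: False}


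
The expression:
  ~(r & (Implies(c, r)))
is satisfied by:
  {r: False}


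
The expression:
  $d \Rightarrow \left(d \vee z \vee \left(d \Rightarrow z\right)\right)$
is always true.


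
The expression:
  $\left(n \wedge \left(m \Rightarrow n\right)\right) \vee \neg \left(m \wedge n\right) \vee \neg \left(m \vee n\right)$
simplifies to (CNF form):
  $\text{True}$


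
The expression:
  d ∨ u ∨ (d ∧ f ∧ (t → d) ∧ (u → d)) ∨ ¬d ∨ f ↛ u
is always true.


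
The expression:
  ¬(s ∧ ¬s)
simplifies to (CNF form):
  True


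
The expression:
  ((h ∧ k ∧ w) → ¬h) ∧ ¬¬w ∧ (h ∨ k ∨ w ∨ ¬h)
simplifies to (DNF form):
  (w ∧ ¬h) ∨ (w ∧ ¬k)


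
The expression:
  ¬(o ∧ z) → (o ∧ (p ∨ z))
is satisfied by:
  {o: True, z: True, p: True}
  {o: True, z: True, p: False}
  {o: True, p: True, z: False}


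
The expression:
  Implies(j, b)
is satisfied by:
  {b: True, j: False}
  {j: False, b: False}
  {j: True, b: True}


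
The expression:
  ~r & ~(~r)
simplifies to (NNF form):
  False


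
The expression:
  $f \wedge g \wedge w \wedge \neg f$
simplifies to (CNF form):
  $\text{False}$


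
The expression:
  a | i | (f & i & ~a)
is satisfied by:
  {i: True, a: True}
  {i: True, a: False}
  {a: True, i: False}


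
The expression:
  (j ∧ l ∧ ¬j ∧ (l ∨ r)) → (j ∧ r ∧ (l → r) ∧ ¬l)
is always true.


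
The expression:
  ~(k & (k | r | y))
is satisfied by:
  {k: False}


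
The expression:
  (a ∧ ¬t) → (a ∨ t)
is always true.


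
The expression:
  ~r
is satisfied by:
  {r: False}


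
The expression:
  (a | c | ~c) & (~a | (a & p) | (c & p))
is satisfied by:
  {p: True, a: False}
  {a: False, p: False}
  {a: True, p: True}


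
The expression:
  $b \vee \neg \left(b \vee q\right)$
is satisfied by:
  {b: True, q: False}
  {q: False, b: False}
  {q: True, b: True}


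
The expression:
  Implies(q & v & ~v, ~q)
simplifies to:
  True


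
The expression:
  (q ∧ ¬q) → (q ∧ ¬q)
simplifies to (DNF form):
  True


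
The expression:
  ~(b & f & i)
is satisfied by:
  {b: False, i: False, f: False}
  {f: True, b: False, i: False}
  {i: True, b: False, f: False}
  {f: True, i: True, b: False}
  {b: True, f: False, i: False}
  {f: True, b: True, i: False}
  {i: True, b: True, f: False}


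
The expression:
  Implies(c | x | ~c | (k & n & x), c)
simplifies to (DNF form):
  c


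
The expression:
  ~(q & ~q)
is always true.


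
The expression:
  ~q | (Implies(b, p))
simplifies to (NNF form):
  p | ~b | ~q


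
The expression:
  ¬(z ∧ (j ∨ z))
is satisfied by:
  {z: False}


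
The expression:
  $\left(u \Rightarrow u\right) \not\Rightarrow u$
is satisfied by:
  {u: False}


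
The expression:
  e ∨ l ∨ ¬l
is always true.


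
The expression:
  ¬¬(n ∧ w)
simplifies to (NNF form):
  n ∧ w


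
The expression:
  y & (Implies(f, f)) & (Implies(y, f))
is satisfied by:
  {f: True, y: True}


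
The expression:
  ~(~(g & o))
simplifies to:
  g & o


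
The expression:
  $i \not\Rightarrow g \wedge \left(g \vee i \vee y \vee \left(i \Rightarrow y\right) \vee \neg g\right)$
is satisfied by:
  {i: True, g: False}


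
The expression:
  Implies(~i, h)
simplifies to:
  h | i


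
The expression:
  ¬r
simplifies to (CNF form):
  ¬r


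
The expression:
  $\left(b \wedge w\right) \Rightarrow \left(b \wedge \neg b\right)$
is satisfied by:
  {w: False, b: False}
  {b: True, w: False}
  {w: True, b: False}


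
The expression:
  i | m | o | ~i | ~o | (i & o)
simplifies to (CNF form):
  True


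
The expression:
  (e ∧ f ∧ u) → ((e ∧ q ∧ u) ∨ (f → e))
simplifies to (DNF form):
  True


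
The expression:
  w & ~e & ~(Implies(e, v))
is never true.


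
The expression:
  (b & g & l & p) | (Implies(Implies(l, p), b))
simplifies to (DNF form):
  b | (l & ~p)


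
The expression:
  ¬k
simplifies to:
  ¬k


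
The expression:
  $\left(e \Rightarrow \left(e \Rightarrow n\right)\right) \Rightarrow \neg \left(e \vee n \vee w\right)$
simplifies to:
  $\neg n \wedge \left(e \vee \neg w\right)$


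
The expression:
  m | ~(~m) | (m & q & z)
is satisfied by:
  {m: True}


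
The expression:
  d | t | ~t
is always true.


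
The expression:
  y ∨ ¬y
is always true.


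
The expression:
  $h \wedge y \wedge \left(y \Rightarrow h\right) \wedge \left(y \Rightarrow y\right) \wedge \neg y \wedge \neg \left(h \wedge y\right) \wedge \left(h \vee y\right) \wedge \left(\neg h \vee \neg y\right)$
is never true.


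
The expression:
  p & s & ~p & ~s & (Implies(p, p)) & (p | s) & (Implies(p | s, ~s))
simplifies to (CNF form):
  False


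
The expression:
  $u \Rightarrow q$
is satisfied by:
  {q: True, u: False}
  {u: False, q: False}
  {u: True, q: True}


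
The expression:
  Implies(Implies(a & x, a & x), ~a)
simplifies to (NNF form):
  ~a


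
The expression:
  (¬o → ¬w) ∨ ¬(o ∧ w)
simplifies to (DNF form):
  True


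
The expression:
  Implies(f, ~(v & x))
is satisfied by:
  {v: False, x: False, f: False}
  {f: True, v: False, x: False}
  {x: True, v: False, f: False}
  {f: True, x: True, v: False}
  {v: True, f: False, x: False}
  {f: True, v: True, x: False}
  {x: True, v: True, f: False}


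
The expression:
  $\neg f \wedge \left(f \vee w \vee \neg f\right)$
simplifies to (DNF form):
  $\neg f$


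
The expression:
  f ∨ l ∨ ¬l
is always true.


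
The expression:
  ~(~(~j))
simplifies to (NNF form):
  ~j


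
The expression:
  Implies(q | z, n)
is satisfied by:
  {n: True, z: False, q: False}
  {n: True, q: True, z: False}
  {n: True, z: True, q: False}
  {n: True, q: True, z: True}
  {q: False, z: False, n: False}


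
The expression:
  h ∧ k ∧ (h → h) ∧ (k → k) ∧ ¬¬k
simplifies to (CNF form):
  h ∧ k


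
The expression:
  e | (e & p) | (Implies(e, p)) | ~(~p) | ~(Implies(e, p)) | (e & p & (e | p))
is always true.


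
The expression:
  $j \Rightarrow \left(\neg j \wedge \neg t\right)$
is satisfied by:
  {j: False}


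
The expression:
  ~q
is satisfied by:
  {q: False}


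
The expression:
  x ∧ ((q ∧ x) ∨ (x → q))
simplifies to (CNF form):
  q ∧ x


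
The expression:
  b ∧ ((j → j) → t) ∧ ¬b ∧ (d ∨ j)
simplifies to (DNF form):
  False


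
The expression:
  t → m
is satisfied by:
  {m: True, t: False}
  {t: False, m: False}
  {t: True, m: True}


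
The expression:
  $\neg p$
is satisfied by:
  {p: False}


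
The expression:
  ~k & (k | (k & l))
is never true.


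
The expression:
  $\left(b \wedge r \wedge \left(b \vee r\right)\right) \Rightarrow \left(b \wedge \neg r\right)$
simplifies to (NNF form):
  $\neg b \vee \neg r$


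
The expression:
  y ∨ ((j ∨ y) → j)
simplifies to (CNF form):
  True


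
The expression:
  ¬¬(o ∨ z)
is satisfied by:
  {o: True, z: True}
  {o: True, z: False}
  {z: True, o: False}


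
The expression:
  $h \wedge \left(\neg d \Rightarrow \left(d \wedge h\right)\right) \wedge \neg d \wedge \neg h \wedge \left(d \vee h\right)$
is never true.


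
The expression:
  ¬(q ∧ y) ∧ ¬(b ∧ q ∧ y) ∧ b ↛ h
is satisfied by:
  {b: True, q: False, y: False, h: False}
  {b: True, y: True, q: False, h: False}
  {b: True, q: True, y: False, h: False}


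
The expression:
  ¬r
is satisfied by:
  {r: False}


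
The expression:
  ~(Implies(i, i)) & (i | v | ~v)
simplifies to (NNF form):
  False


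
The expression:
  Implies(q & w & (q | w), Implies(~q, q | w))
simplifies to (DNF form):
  True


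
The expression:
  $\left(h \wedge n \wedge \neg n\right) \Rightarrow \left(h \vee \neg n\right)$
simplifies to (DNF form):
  $\text{True}$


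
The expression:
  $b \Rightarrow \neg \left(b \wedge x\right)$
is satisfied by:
  {x: False, b: False}
  {b: True, x: False}
  {x: True, b: False}


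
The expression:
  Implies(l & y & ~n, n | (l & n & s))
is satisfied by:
  {n: True, l: False, y: False}
  {l: False, y: False, n: False}
  {n: True, y: True, l: False}
  {y: True, l: False, n: False}
  {n: True, l: True, y: False}
  {l: True, n: False, y: False}
  {n: True, y: True, l: True}


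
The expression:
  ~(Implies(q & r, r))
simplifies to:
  False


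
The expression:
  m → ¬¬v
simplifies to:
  v ∨ ¬m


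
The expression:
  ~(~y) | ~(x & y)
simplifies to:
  True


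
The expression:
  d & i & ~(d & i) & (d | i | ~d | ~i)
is never true.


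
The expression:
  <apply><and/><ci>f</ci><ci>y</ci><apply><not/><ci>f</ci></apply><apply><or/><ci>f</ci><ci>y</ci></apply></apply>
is never true.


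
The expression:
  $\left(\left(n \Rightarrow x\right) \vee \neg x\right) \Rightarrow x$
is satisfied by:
  {x: True}


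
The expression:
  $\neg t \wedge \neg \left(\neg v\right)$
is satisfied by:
  {v: True, t: False}


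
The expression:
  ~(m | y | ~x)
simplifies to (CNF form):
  x & ~m & ~y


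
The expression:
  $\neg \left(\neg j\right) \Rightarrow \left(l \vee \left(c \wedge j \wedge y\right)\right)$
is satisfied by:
  {c: True, l: True, y: True, j: False}
  {c: True, l: True, y: False, j: False}
  {l: True, y: True, c: False, j: False}
  {l: True, c: False, y: False, j: False}
  {c: True, y: True, l: False, j: False}
  {c: True, y: False, l: False, j: False}
  {y: True, c: False, l: False, j: False}
  {y: False, c: False, l: False, j: False}
  {j: True, c: True, l: True, y: True}
  {j: True, c: True, l: True, y: False}
  {j: True, l: True, y: True, c: False}
  {j: True, l: True, y: False, c: False}
  {j: True, c: True, y: True, l: False}


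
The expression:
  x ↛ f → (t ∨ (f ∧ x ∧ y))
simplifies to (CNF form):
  f ∨ t ∨ ¬x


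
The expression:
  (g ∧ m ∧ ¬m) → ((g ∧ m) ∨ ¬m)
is always true.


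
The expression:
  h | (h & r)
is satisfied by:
  {h: True}


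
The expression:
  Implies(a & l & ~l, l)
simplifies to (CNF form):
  True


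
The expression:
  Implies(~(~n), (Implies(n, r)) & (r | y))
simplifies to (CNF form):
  r | ~n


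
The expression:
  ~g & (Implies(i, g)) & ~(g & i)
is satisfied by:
  {g: False, i: False}


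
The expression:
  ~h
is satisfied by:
  {h: False}


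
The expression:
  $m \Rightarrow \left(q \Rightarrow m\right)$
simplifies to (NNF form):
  $\text{True}$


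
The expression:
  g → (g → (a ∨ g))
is always true.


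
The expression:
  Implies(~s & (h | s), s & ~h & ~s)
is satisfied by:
  {s: True, h: False}
  {h: False, s: False}
  {h: True, s: True}


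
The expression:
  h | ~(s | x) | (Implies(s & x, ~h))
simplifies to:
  True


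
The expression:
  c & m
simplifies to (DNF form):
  c & m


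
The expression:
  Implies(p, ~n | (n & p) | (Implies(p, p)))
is always true.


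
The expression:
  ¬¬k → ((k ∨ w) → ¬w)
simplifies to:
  ¬k ∨ ¬w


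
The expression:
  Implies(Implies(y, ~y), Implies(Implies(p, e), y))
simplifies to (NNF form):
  y | (p & ~e)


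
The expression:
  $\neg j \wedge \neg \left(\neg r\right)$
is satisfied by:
  {r: True, j: False}


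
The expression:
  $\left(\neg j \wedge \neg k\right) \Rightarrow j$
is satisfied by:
  {k: True, j: True}
  {k: True, j: False}
  {j: True, k: False}


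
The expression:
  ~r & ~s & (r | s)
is never true.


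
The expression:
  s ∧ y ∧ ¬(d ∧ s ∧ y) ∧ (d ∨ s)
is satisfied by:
  {s: True, y: True, d: False}


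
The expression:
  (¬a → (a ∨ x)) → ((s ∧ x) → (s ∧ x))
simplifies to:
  True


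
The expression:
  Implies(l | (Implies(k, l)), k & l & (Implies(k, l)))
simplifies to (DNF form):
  k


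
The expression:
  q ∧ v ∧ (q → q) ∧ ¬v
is never true.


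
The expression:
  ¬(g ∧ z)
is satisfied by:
  {g: False, z: False}
  {z: True, g: False}
  {g: True, z: False}


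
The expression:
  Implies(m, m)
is always true.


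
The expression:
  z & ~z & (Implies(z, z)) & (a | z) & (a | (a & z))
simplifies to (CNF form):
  False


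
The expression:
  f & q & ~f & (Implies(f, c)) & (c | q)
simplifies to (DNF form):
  False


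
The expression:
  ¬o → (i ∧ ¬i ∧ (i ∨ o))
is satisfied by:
  {o: True}


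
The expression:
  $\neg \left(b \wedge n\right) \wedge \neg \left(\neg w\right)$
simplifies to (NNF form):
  $w \wedge \left(\neg b \vee \neg n\right)$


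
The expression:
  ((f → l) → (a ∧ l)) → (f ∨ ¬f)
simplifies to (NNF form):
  True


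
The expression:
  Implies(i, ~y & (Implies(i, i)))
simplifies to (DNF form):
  ~i | ~y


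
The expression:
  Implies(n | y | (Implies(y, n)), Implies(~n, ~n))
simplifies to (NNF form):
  True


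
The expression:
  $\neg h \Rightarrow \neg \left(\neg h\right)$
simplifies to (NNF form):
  $h$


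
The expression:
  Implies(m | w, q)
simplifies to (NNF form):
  q | (~m & ~w)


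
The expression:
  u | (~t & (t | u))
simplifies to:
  u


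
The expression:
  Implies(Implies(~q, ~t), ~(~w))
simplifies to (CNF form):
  (t | w) & (w | ~q)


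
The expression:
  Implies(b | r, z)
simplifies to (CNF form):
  (z | ~b) & (z | ~r)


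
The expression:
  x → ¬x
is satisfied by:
  {x: False}


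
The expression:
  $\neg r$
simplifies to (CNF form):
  $\neg r$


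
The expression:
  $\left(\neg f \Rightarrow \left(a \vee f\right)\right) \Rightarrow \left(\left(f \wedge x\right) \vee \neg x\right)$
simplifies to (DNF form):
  $f \vee \neg a \vee \neg x$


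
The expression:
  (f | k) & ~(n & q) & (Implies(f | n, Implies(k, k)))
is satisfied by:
  {k: True, f: True, n: False, q: False}
  {k: True, n: False, q: False, f: False}
  {f: True, n: False, q: False, k: False}
  {k: True, q: True, f: True, n: False}
  {k: True, q: True, n: False, f: False}
  {q: True, f: True, n: False, k: False}
  {f: True, k: True, n: True, q: False}
  {k: True, n: True, q: False, f: False}
  {f: True, n: True, q: False, k: False}


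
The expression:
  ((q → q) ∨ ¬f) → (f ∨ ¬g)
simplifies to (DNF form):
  f ∨ ¬g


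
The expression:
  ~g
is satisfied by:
  {g: False}


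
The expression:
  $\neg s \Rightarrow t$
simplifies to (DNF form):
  $s \vee t$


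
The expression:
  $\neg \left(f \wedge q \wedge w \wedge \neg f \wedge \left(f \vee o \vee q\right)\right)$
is always true.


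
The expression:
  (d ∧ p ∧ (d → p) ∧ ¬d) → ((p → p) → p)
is always true.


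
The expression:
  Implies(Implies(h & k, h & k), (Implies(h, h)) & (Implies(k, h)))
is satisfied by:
  {h: True, k: False}
  {k: False, h: False}
  {k: True, h: True}


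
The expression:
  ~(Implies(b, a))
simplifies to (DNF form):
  b & ~a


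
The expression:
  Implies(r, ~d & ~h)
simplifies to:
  ~r | (~d & ~h)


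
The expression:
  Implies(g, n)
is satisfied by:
  {n: True, g: False}
  {g: False, n: False}
  {g: True, n: True}


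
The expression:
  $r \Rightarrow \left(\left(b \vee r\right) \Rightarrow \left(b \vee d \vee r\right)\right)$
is always true.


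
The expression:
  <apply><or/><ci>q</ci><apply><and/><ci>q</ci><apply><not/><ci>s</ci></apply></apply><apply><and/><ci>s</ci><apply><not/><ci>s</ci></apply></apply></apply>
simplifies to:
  <ci>q</ci>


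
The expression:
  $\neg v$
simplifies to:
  $\neg v$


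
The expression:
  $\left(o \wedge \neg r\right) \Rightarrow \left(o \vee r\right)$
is always true.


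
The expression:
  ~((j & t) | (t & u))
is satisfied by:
  {j: False, t: False, u: False}
  {u: True, j: False, t: False}
  {j: True, u: False, t: False}
  {u: True, j: True, t: False}
  {t: True, u: False, j: False}


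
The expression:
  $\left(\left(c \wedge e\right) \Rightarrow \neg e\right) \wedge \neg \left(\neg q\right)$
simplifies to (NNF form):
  $q \wedge \left(\neg c \vee \neg e\right)$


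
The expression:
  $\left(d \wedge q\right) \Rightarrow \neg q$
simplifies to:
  $\neg d \vee \neg q$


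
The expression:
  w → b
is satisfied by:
  {b: True, w: False}
  {w: False, b: False}
  {w: True, b: True}


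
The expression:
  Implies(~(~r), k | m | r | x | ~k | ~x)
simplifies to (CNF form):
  True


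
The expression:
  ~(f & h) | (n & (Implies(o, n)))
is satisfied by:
  {n: True, h: False, f: False}
  {h: False, f: False, n: False}
  {f: True, n: True, h: False}
  {f: True, h: False, n: False}
  {n: True, h: True, f: False}
  {h: True, n: False, f: False}
  {f: True, h: True, n: True}


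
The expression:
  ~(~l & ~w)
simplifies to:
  l | w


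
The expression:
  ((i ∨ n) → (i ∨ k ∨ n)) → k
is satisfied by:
  {k: True}


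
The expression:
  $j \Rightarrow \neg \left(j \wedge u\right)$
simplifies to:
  $\neg j \vee \neg u$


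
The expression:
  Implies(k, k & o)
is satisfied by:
  {o: True, k: False}
  {k: False, o: False}
  {k: True, o: True}


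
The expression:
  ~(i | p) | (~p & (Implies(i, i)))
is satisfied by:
  {p: False}


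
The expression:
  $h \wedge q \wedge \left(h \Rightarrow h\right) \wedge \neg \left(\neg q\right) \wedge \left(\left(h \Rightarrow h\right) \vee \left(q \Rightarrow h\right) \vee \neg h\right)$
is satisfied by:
  {h: True, q: True}


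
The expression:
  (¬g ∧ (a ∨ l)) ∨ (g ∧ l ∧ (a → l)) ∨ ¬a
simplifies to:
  l ∨ ¬a ∨ ¬g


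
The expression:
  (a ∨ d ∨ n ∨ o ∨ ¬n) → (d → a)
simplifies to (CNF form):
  a ∨ ¬d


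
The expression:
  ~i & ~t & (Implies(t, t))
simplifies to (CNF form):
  ~i & ~t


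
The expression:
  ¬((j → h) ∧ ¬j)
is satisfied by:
  {j: True}


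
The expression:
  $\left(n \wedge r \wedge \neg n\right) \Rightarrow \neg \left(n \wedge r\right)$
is always true.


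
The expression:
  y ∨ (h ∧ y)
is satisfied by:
  {y: True}


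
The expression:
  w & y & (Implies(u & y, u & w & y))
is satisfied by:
  {w: True, y: True}


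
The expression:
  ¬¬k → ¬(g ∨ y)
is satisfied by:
  {g: False, k: False, y: False}
  {y: True, g: False, k: False}
  {g: True, y: False, k: False}
  {y: True, g: True, k: False}
  {k: True, y: False, g: False}


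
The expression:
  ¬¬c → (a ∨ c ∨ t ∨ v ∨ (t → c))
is always true.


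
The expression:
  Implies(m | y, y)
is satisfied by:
  {y: True, m: False}
  {m: False, y: False}
  {m: True, y: True}


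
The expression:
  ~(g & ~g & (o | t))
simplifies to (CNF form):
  True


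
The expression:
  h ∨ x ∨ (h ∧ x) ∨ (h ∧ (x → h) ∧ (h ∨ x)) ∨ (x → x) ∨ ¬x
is always true.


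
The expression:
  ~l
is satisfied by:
  {l: False}


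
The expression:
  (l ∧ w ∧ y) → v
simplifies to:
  v ∨ ¬l ∨ ¬w ∨ ¬y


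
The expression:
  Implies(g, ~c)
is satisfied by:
  {g: False, c: False}
  {c: True, g: False}
  {g: True, c: False}


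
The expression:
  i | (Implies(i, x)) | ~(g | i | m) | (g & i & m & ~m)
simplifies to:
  True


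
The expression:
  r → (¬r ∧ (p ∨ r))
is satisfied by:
  {r: False}


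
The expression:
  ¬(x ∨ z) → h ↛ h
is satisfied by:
  {x: True, z: True}
  {x: True, z: False}
  {z: True, x: False}


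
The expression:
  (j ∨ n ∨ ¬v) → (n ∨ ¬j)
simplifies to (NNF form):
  n ∨ ¬j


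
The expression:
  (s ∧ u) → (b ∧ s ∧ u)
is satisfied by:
  {b: True, s: False, u: False}
  {s: False, u: False, b: False}
  {b: True, u: True, s: False}
  {u: True, s: False, b: False}
  {b: True, s: True, u: False}
  {s: True, b: False, u: False}
  {b: True, u: True, s: True}


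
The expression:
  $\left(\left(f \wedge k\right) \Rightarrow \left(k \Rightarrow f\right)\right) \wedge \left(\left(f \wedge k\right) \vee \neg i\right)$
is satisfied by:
  {f: True, k: True, i: False}
  {f: True, k: False, i: False}
  {k: True, f: False, i: False}
  {f: False, k: False, i: False}
  {i: True, f: True, k: True}


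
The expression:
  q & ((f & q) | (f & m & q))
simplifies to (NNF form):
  f & q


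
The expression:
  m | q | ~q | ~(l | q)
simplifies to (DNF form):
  True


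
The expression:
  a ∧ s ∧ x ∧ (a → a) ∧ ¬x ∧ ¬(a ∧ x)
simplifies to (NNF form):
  False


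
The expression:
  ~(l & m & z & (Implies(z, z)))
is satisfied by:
  {l: False, m: False, z: False}
  {z: True, l: False, m: False}
  {m: True, l: False, z: False}
  {z: True, m: True, l: False}
  {l: True, z: False, m: False}
  {z: True, l: True, m: False}
  {m: True, l: True, z: False}


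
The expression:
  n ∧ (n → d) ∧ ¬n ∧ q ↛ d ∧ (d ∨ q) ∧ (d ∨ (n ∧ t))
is never true.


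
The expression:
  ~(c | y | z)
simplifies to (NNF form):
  ~c & ~y & ~z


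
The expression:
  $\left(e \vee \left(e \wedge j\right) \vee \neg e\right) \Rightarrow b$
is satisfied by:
  {b: True}


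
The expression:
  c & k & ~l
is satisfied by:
  {c: True, k: True, l: False}


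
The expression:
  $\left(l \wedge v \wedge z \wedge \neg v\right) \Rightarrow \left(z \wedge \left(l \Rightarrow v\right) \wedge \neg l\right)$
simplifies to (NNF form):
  $\text{True}$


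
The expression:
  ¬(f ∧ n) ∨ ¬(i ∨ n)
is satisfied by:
  {n: False, f: False}
  {f: True, n: False}
  {n: True, f: False}


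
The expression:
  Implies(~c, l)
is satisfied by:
  {c: True, l: True}
  {c: True, l: False}
  {l: True, c: False}


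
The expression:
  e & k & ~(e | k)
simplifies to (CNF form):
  False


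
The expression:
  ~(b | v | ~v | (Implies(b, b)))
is never true.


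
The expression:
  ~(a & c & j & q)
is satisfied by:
  {c: False, q: False, a: False, j: False}
  {j: True, c: False, q: False, a: False}
  {a: True, c: False, q: False, j: False}
  {j: True, a: True, c: False, q: False}
  {q: True, j: False, c: False, a: False}
  {j: True, q: True, c: False, a: False}
  {a: True, q: True, j: False, c: False}
  {j: True, a: True, q: True, c: False}
  {c: True, a: False, q: False, j: False}
  {j: True, c: True, a: False, q: False}
  {a: True, c: True, j: False, q: False}
  {j: True, a: True, c: True, q: False}
  {q: True, c: True, a: False, j: False}
  {j: True, q: True, c: True, a: False}
  {a: True, q: True, c: True, j: False}


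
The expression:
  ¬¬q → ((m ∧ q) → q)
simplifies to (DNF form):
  True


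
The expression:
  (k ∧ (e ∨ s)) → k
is always true.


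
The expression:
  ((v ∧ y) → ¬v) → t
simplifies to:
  t ∨ (v ∧ y)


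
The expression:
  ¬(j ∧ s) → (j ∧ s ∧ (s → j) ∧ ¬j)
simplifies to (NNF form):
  j ∧ s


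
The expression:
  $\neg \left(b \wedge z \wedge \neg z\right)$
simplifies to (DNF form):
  $\text{True}$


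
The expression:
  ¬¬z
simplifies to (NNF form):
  z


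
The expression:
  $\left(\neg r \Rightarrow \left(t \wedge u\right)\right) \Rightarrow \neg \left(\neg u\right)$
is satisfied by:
  {u: True, r: False}
  {r: False, u: False}
  {r: True, u: True}


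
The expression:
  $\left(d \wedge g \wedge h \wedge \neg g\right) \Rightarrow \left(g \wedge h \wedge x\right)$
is always true.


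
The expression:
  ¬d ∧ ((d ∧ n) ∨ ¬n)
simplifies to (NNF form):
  ¬d ∧ ¬n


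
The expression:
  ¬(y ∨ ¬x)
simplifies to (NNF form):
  x ∧ ¬y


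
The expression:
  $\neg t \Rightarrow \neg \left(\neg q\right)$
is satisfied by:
  {t: True, q: True}
  {t: True, q: False}
  {q: True, t: False}


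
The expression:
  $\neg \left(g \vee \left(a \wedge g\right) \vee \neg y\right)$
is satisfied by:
  {y: True, g: False}


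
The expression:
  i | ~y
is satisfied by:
  {i: True, y: False}
  {y: False, i: False}
  {y: True, i: True}


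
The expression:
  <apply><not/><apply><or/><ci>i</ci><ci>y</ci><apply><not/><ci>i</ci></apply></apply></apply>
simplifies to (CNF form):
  <false/>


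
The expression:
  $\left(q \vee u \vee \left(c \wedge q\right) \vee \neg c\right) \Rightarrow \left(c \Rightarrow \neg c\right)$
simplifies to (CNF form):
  $\left(\neg c \vee \neg q\right) \wedge \left(\neg c \vee \neg u\right)$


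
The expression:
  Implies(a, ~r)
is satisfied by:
  {a: False, r: False}
  {r: True, a: False}
  {a: True, r: False}


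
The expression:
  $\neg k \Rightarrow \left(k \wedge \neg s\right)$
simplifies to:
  $k$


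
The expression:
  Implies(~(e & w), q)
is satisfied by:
  {q: True, w: True, e: True}
  {q: True, w: True, e: False}
  {q: True, e: True, w: False}
  {q: True, e: False, w: False}
  {w: True, e: True, q: False}


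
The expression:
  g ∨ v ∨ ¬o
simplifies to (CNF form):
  g ∨ v ∨ ¬o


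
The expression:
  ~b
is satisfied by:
  {b: False}


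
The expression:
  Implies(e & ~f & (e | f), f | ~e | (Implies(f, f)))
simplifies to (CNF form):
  True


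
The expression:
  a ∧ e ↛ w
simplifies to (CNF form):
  a ∧ e ∧ ¬w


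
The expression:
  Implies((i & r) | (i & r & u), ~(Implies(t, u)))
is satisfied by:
  {t: True, u: False, i: False, r: False}
  {t: False, u: False, i: False, r: False}
  {u: True, t: True, r: False, i: False}
  {u: True, r: False, t: False, i: False}
  {r: True, t: True, u: False, i: False}
  {r: True, t: False, u: False, i: False}
  {r: True, u: True, t: True, i: False}
  {r: True, u: True, t: False, i: False}
  {i: True, t: True, u: False, r: False}
  {i: True, t: False, u: False, r: False}
  {i: True, u: True, t: True, r: False}
  {i: True, u: True, t: False, r: False}
  {r: True, i: True, t: True, u: False}


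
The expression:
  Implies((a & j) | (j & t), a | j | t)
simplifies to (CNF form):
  True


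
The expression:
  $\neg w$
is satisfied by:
  {w: False}


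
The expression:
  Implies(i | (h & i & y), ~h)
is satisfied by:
  {h: False, i: False}
  {i: True, h: False}
  {h: True, i: False}


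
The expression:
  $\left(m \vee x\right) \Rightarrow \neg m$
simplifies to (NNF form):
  $\neg m$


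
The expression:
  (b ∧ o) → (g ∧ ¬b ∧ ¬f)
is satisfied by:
  {o: False, b: False}
  {b: True, o: False}
  {o: True, b: False}


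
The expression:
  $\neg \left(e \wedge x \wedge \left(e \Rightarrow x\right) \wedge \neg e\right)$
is always true.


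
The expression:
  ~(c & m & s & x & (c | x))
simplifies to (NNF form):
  ~c | ~m | ~s | ~x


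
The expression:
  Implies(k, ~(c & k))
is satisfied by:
  {k: False, c: False}
  {c: True, k: False}
  {k: True, c: False}


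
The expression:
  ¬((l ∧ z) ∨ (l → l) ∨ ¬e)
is never true.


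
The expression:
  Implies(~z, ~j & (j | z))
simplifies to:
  z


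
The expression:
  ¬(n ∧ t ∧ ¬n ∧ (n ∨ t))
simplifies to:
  True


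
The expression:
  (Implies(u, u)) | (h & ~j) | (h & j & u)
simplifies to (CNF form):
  True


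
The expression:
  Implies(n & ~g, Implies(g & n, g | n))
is always true.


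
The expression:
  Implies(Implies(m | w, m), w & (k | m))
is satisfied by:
  {w: True}


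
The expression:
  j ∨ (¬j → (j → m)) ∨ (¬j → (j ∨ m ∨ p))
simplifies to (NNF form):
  True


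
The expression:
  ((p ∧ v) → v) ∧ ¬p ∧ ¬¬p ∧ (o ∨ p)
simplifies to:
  False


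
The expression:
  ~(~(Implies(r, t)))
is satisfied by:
  {t: True, r: False}
  {r: False, t: False}
  {r: True, t: True}


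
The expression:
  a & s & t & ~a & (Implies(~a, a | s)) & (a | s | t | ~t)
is never true.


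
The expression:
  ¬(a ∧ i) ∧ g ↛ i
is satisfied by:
  {g: True, i: False}


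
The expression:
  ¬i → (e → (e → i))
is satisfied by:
  {i: True, e: False}
  {e: False, i: False}
  {e: True, i: True}


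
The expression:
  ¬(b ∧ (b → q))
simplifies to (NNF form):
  ¬b ∨ ¬q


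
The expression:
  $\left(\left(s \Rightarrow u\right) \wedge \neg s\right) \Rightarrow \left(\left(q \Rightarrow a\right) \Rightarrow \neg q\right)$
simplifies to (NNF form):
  $s \vee \neg a \vee \neg q$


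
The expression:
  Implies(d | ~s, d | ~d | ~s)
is always true.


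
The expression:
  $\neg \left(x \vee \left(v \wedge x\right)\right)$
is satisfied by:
  {x: False}


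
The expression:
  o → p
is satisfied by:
  {p: True, o: False}
  {o: False, p: False}
  {o: True, p: True}


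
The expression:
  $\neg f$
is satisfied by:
  {f: False}


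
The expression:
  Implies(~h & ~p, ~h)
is always true.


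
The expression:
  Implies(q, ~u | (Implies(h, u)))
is always true.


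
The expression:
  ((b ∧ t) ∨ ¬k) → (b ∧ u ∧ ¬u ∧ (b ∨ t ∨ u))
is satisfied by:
  {k: True, t: False, b: False}
  {b: True, k: True, t: False}
  {t: True, k: True, b: False}


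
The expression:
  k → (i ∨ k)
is always true.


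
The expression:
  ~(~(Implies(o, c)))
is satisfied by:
  {c: True, o: False}
  {o: False, c: False}
  {o: True, c: True}


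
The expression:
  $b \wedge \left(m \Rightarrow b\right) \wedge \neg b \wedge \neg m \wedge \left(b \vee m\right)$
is never true.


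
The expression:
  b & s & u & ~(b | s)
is never true.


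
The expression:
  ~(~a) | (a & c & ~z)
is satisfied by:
  {a: True}


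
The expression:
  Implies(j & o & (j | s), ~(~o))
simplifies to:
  True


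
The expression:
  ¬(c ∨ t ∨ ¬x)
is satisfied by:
  {x: True, t: False, c: False}


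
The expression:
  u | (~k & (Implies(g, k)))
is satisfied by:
  {u: True, k: False, g: False}
  {u: True, g: True, k: False}
  {u: True, k: True, g: False}
  {u: True, g: True, k: True}
  {g: False, k: False, u: False}


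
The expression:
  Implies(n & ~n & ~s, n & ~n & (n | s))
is always true.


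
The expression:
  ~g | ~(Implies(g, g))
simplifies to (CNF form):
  ~g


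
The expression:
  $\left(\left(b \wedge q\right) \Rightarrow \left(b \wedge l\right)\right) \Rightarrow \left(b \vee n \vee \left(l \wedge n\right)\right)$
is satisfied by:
  {n: True, b: True}
  {n: True, b: False}
  {b: True, n: False}


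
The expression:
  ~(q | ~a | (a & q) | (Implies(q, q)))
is never true.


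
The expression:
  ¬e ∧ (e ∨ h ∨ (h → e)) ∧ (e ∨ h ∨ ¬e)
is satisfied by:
  {e: False}


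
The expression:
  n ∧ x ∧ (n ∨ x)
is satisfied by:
  {x: True, n: True}


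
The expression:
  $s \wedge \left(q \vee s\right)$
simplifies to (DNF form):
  $s$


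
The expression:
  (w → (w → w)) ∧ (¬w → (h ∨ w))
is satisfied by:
  {h: True, w: True}
  {h: True, w: False}
  {w: True, h: False}


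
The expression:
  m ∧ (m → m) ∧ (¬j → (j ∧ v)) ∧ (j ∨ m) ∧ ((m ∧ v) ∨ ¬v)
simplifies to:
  j ∧ m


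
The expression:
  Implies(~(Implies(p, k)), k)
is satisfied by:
  {k: True, p: False}
  {p: False, k: False}
  {p: True, k: True}


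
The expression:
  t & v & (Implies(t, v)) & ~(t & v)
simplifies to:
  False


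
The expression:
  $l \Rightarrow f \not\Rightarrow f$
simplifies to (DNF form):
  $\neg l$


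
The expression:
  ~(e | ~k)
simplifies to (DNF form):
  k & ~e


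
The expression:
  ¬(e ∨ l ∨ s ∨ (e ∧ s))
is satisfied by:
  {e: False, l: False, s: False}


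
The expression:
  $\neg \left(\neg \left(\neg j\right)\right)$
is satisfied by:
  {j: False}


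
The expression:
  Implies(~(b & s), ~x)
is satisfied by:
  {b: True, s: True, x: False}
  {b: True, s: False, x: False}
  {s: True, b: False, x: False}
  {b: False, s: False, x: False}
  {b: True, x: True, s: True}


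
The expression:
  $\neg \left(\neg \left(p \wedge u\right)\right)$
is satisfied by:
  {p: True, u: True}


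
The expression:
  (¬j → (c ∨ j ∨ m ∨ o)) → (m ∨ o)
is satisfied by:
  {o: True, m: True, j: False, c: False}
  {o: True, m: True, c: True, j: False}
  {o: True, m: True, j: True, c: False}
  {o: True, m: True, c: True, j: True}
  {o: True, j: False, c: False, m: False}
  {o: True, c: True, j: False, m: False}
  {o: True, j: True, c: False, m: False}
  {o: True, c: True, j: True, m: False}
  {m: True, j: False, c: False, o: False}
  {c: True, m: True, j: False, o: False}
  {m: True, j: True, c: False, o: False}
  {c: True, m: True, j: True, o: False}
  {m: False, j: False, c: False, o: False}
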